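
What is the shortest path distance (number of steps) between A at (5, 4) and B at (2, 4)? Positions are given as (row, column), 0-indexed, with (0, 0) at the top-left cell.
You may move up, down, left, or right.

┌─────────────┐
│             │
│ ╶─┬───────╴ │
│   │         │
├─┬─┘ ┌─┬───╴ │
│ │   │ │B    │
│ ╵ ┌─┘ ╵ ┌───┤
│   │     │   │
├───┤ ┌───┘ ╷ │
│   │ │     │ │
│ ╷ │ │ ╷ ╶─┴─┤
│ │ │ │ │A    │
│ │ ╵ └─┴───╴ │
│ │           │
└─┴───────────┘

Finding path from (5, 4) to (2, 4):
Path: (5,4) → (5,5) → (5,6) → (6,6) → (6,5) → (6,4) → (6,3) → (6,2) → (5,2) → (4,2) → (3,2) → (3,3) → (3,4) → (2,4)
Distance: 13 steps

Solution:

┌─────────────┐
│             │
│ ╶─┬───────╴ │
│   │         │
├─┬─┘ ┌─┬───╴ │
│ │   │ │B    │
│ ╵ ┌─┘ ╵ ┌───┤
│   │↱ → ↑│   │
├───┤ ┌───┘ ╷ │
│   │↑│     │ │
│ ╷ │ │ ╷ ╶─┴─┤
│ │ │↑│ │A → ↓│
│ │ ╵ └─┴───╴ │
│ │  ↑ ← ← ← ↲│
└─┴───────────┘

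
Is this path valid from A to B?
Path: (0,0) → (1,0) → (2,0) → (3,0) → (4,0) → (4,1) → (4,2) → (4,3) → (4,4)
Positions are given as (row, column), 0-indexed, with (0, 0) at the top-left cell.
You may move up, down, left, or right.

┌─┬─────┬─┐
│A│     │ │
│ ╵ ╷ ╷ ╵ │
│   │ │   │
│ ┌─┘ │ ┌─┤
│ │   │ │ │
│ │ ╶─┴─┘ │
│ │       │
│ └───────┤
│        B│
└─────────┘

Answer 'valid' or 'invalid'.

Checking path validity:
Result: All consecutive moves are passable.

valid

Correct solution:

┌─┬─────┬─┐
│A│     │ │
│ ╵ ╷ ╷ ╵ │
│↓  │ │   │
│ ┌─┘ │ ┌─┤
│↓│   │ │ │
│ │ ╶─┴─┘ │
│↓│       │
│ └───────┤
│↳ → → → B│
└─────────┘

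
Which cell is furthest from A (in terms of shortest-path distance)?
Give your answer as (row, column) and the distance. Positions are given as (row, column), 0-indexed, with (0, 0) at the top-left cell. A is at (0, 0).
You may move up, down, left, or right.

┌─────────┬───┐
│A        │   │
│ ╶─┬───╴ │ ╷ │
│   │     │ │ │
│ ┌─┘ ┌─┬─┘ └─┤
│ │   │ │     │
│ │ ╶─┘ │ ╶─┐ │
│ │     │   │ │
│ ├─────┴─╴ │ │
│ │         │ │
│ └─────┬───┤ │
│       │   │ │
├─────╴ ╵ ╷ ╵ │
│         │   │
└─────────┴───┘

Computing BFS distances from A to all cells:
Furthest cell: (4, 1)
Distance: 27 steps

Path from A to the furthest cell:

┌─────────┬───┐
│A        │   │
│ ╶─┬───╴ │ ╷ │
│↓  │     │ │ │
│ ┌─┘ ┌─┬─┘ └─┤
│↓│   │ │↓ ← ↰│
│ │ ╶─┘ │ ╶─┐ │
│↓│     │↳ ↓│↑│
│ ├─────┴─╴ │ │
│↓│B ← ← ← ↲│↑│
│ └─────┬───┤ │
│↳ → → ↓│↱ ↓│↑│
├─────╴ ╵ ╷ ╵ │
│      ↳ ↑│↳ ↑│
└─────────┴───┘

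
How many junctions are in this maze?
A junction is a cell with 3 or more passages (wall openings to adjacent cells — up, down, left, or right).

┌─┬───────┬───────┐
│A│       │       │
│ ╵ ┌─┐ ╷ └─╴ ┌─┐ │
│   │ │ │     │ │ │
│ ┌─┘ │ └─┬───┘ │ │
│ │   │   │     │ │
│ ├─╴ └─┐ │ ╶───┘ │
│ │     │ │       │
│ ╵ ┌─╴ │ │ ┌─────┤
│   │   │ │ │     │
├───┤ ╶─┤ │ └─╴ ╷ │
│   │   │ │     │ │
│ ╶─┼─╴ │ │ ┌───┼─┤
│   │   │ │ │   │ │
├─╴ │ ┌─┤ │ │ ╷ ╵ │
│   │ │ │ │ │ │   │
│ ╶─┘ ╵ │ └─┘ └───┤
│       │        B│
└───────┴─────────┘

Checking each cell for number of passages:

Junctions found (3+ passages):
  (0, 3): 3 passages
  (0, 6): 3 passages
  (1, 0): 3 passages
  (2, 2): 3 passages
  (3, 2): 3 passages
  (3, 5): 3 passages
  (4, 7): 3 passages
  (5, 5): 3 passages
  (8, 2): 3 passages
  (8, 6): 3 passages
Total junctions: 10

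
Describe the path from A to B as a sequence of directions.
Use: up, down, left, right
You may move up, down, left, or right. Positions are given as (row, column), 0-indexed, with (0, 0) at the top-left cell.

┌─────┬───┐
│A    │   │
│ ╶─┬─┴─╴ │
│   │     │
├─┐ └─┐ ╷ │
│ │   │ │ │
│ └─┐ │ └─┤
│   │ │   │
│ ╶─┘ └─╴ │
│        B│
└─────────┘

Finding the path and converting it to directions:
Path through cells: (0,0) → (1,0) → (1,1) → (2,1) → (2,2) → (3,2) → (4,2) → (4,3) → (4,4)
Directions: down, right, down, right, down, down, right, right

Solution:

┌─────┬───┐
│A    │   │
│ ╶─┬─┴─╴ │
│↳ ↓│     │
├─┐ └─┐ ╷ │
│ │↳ ↓│ │ │
│ └─┐ │ └─┤
│   │↓│   │
│ ╶─┘ └─╴ │
│    ↳ → B│
└─────────┘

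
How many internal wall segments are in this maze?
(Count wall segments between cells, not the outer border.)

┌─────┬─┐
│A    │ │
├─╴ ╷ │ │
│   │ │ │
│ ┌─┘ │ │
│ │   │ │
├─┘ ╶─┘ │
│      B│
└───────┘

Counting internal wall segments:
Total internal walls: 9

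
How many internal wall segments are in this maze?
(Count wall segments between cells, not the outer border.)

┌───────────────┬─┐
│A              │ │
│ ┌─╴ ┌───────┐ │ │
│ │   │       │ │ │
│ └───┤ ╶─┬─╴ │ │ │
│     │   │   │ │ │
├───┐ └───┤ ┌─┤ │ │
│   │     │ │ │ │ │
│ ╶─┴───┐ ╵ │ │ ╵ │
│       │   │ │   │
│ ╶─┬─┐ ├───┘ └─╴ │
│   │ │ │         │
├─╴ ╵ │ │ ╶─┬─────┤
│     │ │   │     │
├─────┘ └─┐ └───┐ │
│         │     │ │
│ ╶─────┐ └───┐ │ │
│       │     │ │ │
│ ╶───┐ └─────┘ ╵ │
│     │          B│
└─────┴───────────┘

Counting internal wall segments:
Total internal walls: 72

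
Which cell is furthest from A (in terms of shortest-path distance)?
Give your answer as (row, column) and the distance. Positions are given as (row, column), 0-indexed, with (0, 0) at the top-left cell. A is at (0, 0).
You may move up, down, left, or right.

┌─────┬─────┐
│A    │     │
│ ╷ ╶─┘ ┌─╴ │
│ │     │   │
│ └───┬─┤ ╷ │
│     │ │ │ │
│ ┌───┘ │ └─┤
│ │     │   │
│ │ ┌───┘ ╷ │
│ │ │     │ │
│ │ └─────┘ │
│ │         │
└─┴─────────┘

Computing BFS distances from A to all cells:
Furthest cell: (2, 3)
Distance: 23 steps

Path from A to the furthest cell:

┌─────┬─────┐
│A ↓  │↱ → ↓│
│ ╷ ╶─┘ ┌─╴ │
│ │↳ → ↑│↓ ↲│
│ └───┬─┤ ╷ │
│     │B│↓│ │
│ ┌───┘ │ └─┤
│ │↱ → ↑│↳ ↓│
│ │ ┌───┘ ╷ │
│ │↑│     │↓│
│ │ └─────┘ │
│ │↑ ← ← ← ↲│
└─┴─────────┘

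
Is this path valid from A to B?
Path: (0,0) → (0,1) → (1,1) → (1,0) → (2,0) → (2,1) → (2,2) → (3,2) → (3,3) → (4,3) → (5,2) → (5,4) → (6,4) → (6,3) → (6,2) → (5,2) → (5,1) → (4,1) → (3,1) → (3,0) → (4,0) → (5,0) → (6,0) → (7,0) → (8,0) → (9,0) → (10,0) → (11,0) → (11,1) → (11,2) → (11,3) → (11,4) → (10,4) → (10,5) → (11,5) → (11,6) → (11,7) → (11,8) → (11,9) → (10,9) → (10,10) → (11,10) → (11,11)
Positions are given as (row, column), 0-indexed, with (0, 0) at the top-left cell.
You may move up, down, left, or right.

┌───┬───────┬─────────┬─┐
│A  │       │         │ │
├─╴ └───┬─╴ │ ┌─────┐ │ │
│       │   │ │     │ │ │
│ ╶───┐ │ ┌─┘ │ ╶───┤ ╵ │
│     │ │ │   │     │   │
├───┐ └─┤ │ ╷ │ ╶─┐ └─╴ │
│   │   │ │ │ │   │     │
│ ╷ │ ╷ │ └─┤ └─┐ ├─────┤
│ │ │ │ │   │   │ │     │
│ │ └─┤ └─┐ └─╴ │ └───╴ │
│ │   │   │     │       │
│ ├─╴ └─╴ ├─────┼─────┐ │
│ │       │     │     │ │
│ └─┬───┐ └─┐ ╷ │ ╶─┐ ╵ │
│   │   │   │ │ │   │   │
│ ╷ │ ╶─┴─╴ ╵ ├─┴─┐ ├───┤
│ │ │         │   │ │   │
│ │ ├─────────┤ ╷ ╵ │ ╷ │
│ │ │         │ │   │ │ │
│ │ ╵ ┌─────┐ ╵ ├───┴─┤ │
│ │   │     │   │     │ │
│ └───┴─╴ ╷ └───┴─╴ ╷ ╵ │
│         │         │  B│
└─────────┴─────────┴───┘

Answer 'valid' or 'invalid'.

Checking path validity:
Result: Invalid move at step 10: cannot move from (4, 3) to (5, 2).

invalid

Correct solution:

┌───┬───────┬─────────┬─┐
│A ↓│       │         │ │
├─╴ └───┬─╴ │ ┌─────┐ │ │
│↓ ↲    │   │ │     │ │ │
│ ╶───┐ │ ┌─┘ │ ╶───┤ ╵ │
│↳ → ↓│ │ │   │     │   │
├───┐ └─┤ │ ╷ │ ╶─┐ └─╴ │
│↓ ↰│↳ ↓│ │ │ │   │     │
│ ╷ │ ╷ │ └─┤ └─┐ ├─────┤
│↓│↑│ │↓│   │   │ │     │
│ │ └─┤ └─┐ └─╴ │ └───╴ │
│↓│↑ ↰│↳ ↓│     │       │
│ ├─╴ └─╴ ├─────┼─────┐ │
│↓│  ↑ ← ↲│     │     │ │
│ └─┬───┐ └─┐ ╷ │ ╶─┐ ╵ │
│↓  │   │   │ │ │   │   │
│ ╷ │ ╶─┴─╴ ╵ ├─┴─┐ ├───┤
│↓│ │         │   │ │   │
│ │ ├─────────┤ ╷ ╵ │ ╷ │
│↓│ │         │ │   │ │ │
│ │ ╵ ┌─────┐ ╵ ├───┴─┤ │
│↓│   │  ↱ ↓│   │  ↱ ↓│ │
│ └───┴─╴ ╷ └───┴─╴ ╷ ╵ │
│↳ → → → ↑│↳ → → → ↑│↳ B│
└─────────┴─────────┴───┘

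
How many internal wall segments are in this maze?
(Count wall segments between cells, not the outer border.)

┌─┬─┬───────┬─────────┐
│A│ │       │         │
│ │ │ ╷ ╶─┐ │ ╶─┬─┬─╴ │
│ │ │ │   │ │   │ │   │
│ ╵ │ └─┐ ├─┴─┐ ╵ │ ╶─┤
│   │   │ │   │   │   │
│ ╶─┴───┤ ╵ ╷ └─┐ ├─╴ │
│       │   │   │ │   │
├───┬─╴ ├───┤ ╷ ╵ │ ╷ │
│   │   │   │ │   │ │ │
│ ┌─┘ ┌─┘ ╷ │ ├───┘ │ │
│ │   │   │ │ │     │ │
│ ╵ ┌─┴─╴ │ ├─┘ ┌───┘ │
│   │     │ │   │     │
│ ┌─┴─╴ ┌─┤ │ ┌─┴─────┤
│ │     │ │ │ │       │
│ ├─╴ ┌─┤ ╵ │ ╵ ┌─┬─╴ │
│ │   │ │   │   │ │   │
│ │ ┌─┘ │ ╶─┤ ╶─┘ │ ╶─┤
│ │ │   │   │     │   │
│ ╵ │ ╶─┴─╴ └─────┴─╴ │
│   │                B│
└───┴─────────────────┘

Counting internal wall segments:
Total internal walls: 100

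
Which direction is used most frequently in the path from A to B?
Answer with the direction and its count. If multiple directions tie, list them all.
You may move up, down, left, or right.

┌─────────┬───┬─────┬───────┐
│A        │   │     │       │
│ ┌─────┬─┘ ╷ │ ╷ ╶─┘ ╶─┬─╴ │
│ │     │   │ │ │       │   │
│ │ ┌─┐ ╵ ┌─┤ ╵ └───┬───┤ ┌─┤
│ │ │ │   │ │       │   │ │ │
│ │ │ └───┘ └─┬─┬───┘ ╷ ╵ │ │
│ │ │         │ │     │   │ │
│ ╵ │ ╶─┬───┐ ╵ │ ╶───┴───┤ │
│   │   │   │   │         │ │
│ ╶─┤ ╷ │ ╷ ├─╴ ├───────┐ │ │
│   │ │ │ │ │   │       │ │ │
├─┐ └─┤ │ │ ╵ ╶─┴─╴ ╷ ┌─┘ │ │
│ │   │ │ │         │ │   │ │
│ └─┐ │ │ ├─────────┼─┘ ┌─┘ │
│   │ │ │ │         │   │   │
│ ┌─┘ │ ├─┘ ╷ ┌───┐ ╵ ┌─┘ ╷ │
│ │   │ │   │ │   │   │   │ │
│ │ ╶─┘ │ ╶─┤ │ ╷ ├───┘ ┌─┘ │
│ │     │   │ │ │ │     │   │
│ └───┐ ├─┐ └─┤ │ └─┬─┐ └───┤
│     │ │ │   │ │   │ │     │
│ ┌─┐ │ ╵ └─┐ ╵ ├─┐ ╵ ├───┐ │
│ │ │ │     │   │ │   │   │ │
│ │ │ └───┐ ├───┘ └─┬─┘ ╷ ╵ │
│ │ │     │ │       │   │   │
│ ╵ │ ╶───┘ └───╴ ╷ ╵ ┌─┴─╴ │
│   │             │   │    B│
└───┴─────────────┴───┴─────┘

Directions: down, down, down, down, down, right, down, right, down, down, left, down, right, right, down, down, right, right, down, down, right, right, right, up, right, down, right, up, right, up, right, down, right, down
Counts: {'down': 16, 'right': 14, 'left': 1, 'up': 3}
Most common: down (16 times)

Solution:

┌─────────┬───┬─────┬───────┐
│A        │   │     │       │
│ ┌─────┬─┘ ╷ │ ╷ ╶─┘ ╶─┬─╴ │
│↓│     │   │ │ │       │   │
│ │ ┌─┐ ╵ ┌─┤ ╵ └───┬───┤ ┌─┤
│↓│ │ │   │ │       │   │ │ │
│ │ │ └───┘ └─┬─┬───┘ ╷ ╵ │ │
│↓│ │         │ │     │   │ │
│ ╵ │ ╶─┬───┐ ╵ │ ╶───┴───┤ │
│↓  │   │   │   │         │ │
│ ╶─┤ ╷ │ ╷ ├─╴ ├───────┐ │ │
│↳ ↓│ │ │ │ │   │       │ │ │
├─┐ └─┤ │ │ ╵ ╶─┴─╴ ╷ ┌─┘ │ │
│ │↳ ↓│ │ │         │ │   │ │
│ └─┐ │ │ ├─────────┼─┘ ┌─┘ │
│   │↓│ │ │         │   │   │
│ ┌─┘ │ ├─┘ ╷ ┌───┐ ╵ ┌─┘ ╷ │
│ │↓ ↲│ │   │ │   │   │   │ │
│ │ ╶─┘ │ ╶─┤ │ ╷ ├───┘ ┌─┘ │
│ │↳ → ↓│   │ │ │ │     │   │
│ └───┐ ├─┐ └─┤ │ └─┬─┐ └───┤
│     │↓│ │   │ │   │ │     │
│ ┌─┐ │ ╵ └─┐ ╵ ├─┐ ╵ ├───┐ │
│ │ │ │↳ → ↓│   │ │   │↱ ↓│ │
│ │ │ └───┐ ├───┘ └─┬─┘ ╷ ╵ │
│ │ │     │↓│    ↱ ↓│↱ ↑│↳ ↓│
│ ╵ │ ╶───┘ └───╴ ╷ ╵ ┌─┴─╴ │
│   │      ↳ → → ↑│↳ ↑│    B│
└───┴─────────────┴───┴─────┘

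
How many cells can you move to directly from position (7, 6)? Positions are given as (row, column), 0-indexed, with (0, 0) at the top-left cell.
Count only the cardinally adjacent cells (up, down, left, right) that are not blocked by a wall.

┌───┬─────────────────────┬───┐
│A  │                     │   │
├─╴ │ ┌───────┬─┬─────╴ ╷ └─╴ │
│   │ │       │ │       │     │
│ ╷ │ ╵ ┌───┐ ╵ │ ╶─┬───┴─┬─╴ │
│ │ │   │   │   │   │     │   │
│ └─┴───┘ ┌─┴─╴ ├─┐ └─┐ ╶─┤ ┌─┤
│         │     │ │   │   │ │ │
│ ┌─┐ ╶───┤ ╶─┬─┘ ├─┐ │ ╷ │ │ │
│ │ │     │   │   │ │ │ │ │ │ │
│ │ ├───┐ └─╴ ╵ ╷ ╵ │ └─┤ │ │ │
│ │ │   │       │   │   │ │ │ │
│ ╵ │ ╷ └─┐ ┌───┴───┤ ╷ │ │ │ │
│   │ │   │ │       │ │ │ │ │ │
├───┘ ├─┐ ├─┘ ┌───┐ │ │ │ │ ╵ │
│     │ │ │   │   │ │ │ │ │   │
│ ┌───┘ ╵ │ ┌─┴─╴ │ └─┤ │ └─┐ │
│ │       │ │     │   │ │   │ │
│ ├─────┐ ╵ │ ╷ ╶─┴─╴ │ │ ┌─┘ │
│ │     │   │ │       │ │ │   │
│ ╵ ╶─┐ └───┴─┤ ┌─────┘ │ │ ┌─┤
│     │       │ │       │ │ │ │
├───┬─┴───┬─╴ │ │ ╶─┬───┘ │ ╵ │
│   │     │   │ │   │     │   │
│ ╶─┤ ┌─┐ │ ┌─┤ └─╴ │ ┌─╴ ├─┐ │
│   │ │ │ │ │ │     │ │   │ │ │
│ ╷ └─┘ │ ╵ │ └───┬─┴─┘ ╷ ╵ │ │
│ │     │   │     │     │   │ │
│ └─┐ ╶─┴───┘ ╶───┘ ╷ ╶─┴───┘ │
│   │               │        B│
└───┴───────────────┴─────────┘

Checking passable neighbors of (7, 6):
Neighbors: (6, 6), (7, 5)
Count: 2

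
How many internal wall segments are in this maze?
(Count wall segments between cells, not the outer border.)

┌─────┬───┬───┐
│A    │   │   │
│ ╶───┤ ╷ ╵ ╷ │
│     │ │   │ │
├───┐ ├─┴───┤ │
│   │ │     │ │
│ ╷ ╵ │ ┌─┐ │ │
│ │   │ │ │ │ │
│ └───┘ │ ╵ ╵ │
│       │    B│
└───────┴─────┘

Counting internal wall segments:
Total internal walls: 24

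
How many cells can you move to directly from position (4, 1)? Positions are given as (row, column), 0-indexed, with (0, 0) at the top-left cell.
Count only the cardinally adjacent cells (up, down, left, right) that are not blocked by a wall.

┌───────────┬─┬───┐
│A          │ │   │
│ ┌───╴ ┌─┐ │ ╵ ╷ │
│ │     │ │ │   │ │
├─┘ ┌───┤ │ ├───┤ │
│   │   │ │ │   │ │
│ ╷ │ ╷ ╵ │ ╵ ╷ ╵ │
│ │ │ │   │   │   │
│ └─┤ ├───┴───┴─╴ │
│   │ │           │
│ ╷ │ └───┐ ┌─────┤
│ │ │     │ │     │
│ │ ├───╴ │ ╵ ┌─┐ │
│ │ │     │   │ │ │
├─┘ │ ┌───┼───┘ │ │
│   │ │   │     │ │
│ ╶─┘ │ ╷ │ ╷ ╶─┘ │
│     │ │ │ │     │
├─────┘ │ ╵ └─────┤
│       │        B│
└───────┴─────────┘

Checking passable neighbors of (4, 1):
Neighbors: (5, 1), (4, 0)
Count: 2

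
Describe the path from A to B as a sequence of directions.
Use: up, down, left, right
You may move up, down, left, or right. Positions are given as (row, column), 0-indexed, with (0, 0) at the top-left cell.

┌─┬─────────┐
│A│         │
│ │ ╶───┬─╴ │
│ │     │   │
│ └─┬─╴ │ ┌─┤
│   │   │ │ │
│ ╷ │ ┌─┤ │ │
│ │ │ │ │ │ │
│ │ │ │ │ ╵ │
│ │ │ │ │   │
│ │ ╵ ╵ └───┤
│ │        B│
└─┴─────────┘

Finding the path and converting it to directions:
Path through cells: (0,0) → (1,0) → (2,0) → (2,1) → (3,1) → (4,1) → (5,1) → (5,2) → (5,3) → (5,4) → (5,5)
Directions: down, down, right, down, down, down, right, right, right, right

Solution:

┌─┬─────────┐
│A│         │
│ │ ╶───┬─╴ │
│↓│     │   │
│ └─┬─╴ │ ┌─┤
│↳ ↓│   │ │ │
│ ╷ │ ┌─┤ │ │
│ │↓│ │ │ │ │
│ │ │ │ │ ╵ │
│ │↓│ │ │   │
│ │ ╵ ╵ └───┤
│ │↳ → → → B│
└─┴─────────┘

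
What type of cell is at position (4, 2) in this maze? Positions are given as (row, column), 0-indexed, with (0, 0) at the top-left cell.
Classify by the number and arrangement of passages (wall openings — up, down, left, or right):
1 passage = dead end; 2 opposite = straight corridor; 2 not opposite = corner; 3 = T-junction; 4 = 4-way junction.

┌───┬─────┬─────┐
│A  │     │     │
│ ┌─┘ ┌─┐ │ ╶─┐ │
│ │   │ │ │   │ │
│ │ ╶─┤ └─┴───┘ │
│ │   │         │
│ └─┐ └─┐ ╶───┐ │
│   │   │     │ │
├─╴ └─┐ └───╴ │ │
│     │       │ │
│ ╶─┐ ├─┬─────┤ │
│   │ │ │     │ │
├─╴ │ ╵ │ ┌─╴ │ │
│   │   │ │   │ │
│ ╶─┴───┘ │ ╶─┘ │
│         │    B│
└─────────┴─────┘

Checking cell at (4, 2):
Number of passages: 2
Cell type: corner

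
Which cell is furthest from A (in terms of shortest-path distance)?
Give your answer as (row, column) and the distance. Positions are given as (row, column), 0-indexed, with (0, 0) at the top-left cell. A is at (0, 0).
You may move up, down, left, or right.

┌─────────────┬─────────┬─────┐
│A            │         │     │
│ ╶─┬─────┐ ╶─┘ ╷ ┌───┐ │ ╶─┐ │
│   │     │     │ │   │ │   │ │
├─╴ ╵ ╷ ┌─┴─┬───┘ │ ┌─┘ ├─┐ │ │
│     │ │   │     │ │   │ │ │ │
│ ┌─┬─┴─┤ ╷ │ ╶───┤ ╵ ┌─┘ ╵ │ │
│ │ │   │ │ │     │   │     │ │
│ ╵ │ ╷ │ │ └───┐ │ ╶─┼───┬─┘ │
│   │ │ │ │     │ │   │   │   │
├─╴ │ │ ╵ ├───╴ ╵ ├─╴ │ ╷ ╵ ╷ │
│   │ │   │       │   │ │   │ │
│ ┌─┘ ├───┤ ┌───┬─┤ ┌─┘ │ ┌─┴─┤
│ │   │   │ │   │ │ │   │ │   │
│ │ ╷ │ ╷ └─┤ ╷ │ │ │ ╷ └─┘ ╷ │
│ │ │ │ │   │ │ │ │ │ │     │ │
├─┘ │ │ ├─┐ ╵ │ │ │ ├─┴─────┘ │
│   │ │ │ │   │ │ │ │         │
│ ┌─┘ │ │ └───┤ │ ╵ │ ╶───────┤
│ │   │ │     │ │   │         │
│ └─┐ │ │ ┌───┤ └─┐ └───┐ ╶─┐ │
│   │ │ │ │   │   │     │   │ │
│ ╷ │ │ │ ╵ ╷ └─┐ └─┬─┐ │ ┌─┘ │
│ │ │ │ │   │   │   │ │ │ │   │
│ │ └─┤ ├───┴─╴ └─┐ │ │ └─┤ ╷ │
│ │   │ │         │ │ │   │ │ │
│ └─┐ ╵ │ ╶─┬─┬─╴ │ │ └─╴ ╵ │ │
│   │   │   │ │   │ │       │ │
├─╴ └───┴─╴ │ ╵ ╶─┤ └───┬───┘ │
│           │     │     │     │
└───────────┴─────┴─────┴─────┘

Computing BFS distances from A to all cells:
Furthest cell: (14, 11)
Distance: 75 steps

Path from A to the furthest cell:

┌─────────────┬─────────┬─────┐
│A → → → → ↓  │↱ ↓      │     │
│ ╶─┬─────┐ ╶─┘ ╷ ┌───┐ │ ╶─┐ │
│   │     │↳ → ↑│↓│   │ │   │ │
├─╴ ╵ ╷ ┌─┴─┬───┘ │ ┌─┘ ├─┐ │ │
│     │ │↓ ↰│↓ ← ↲│ │   │ │ │ │
│ ┌─┬─┴─┤ ╷ │ ╶───┤ ╵ ┌─┘ ╵ │ │
│ │ │↓ ↰│↓│↑│↳ → ↓│   │     │ │
│ ╵ │ ╷ │ │ └───┐ │ ╶─┼───┬─┘ │
│   │↓│↑│↓│↑ ← ↰│↓│   │   │   │
├─╴ │ │ ╵ ├───╴ ╵ ├─╴ │ ╷ ╵ ╷ │
│   │↓│↑ ↲│    ↑ ↲│   │ │   │ │
│ ┌─┘ ├───┤ ┌───┬─┤ ┌─┘ │ ┌─┴─┤
│ │↓ ↲│↱ ↓│ │↱ ↓│ │ │   │ │   │
│ │ ╷ │ ╷ └─┤ ╷ │ │ │ ╷ └─┘ ╷ │
│ │↓│ │↑│↳ ↓│↑│↓│ │ │ │     │ │
├─┘ │ │ ├─┐ ╵ │ │ │ ├─┴─────┘ │
│↓ ↲│ │↑│ │↳ ↑│↓│ │ │         │
│ ┌─┘ │ │ └───┤ │ ╵ │ ╶───────┤
│↓│   │↑│     │↓│   │         │
│ └─┐ │ │ ┌───┤ └─┐ └───┐ ╶─┐ │
│↳ ↓│ │↑│ │   │↳ ↓│     │   │ │
│ ╷ │ │ │ ╵ ╷ └─┐ └─┬─┐ │ ┌─┘ │
│ │↓│ │↑│   │   │↳ ↓│ │ │ │   │
│ │ └─┤ ├───┴─╴ └─┐ │ │ └─┤ ╷ │
│ │↳ ↓│↑│         │↓│ │   │ │ │
│ └─┐ ╵ │ ╶─┬─┬─╴ │ │ └─╴ ╵ │ │
│   │↳ ↑│   │ │   │↓│       │ │
├─╴ └───┴─╴ │ ╵ ╶─┤ └───┬───┘ │
│           │     │↳ → B│     │
└───────────┴─────┴─────┴─────┘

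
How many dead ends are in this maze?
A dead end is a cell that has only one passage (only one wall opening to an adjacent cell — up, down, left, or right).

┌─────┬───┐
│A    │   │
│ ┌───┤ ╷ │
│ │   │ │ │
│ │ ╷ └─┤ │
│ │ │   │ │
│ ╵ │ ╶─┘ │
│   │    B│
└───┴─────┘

Checking each cell for number of passages:

Dead ends found at positions:
  (0, 2)
  (1, 3)
  (2, 3)
Total dead ends: 3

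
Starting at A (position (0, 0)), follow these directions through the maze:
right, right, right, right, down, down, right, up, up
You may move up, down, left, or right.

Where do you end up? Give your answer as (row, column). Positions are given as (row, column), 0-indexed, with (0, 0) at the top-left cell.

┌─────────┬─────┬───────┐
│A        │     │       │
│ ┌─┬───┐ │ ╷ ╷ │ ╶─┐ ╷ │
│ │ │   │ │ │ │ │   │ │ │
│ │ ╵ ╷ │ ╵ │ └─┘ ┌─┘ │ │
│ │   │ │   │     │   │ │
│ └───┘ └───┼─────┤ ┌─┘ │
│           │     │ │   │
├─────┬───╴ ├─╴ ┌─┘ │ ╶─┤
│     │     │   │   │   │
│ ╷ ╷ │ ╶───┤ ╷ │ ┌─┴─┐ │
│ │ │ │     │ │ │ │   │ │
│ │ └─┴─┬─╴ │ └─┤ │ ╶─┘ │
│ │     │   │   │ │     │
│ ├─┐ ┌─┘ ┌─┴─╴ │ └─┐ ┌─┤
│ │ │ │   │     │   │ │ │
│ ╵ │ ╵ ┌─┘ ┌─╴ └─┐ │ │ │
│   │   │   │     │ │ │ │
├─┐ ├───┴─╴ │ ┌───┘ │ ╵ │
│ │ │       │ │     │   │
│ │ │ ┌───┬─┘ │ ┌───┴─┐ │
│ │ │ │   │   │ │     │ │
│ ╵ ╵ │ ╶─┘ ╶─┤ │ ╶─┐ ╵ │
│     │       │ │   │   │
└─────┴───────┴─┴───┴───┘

Following directions step by step:
Start: (0, 0)
  right: (0, 0) → (0, 1)
  right: (0, 1) → (0, 2)
  right: (0, 2) → (0, 3)
  right: (0, 3) → (0, 4)
  down: (0, 4) → (1, 4)
  down: (1, 4) → (2, 4)
  right: (2, 4) → (2, 5)
  up: (2, 5) → (1, 5)
  up: (1, 5) → (0, 5)
Final position: (0, 5)

Path taken:

┌─────────┬─────┬───────┐
│A → → → ↓│B    │       │
│ ┌─┬───┐ │ ╷ ╷ │ ╶─┐ ╷ │
│ │ │   │↓│↑│ │ │   │ │ │
│ │ ╵ ╷ │ ╵ │ └─┘ ┌─┘ │ │
│ │   │ │↳ ↑│     │   │ │
│ └───┘ └───┼─────┤ ┌─┘ │
│           │     │ │   │
├─────┬───╴ ├─╴ ┌─┘ │ ╶─┤
│     │     │   │   │   │
│ ╷ ╷ │ ╶───┤ ╷ │ ┌─┴─┐ │
│ │ │ │     │ │ │ │   │ │
│ │ └─┴─┬─╴ │ └─┤ │ ╶─┘ │
│ │     │   │   │ │     │
│ ├─┐ ┌─┘ ┌─┴─╴ │ └─┐ ┌─┤
│ │ │ │   │     │   │ │ │
│ ╵ │ ╵ ┌─┘ ┌─╴ └─┐ │ │ │
│   │   │   │     │ │ │ │
├─┐ ├───┴─╴ │ ┌───┘ │ ╵ │
│ │ │       │ │     │   │
│ │ │ ┌───┬─┘ │ ┌───┴─┐ │
│ │ │ │   │   │ │     │ │
│ ╵ ╵ │ ╶─┘ ╶─┤ │ ╶─┐ ╵ │
│     │       │ │   │   │
└─────┴───────┴─┴───┴───┘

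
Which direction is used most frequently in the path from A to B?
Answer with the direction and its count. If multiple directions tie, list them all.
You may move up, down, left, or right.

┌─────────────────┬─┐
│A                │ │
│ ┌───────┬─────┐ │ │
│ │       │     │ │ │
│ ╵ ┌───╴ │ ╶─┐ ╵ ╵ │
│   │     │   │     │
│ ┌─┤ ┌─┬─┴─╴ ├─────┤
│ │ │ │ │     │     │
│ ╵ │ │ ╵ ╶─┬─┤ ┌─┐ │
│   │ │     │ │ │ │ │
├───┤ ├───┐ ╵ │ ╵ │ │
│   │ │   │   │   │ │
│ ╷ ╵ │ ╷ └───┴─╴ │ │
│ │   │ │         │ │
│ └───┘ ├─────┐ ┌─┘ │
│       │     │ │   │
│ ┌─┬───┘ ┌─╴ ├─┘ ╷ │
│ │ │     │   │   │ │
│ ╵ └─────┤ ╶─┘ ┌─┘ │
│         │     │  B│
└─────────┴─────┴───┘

Directions: down, down, right, up, right, right, right, down, left, left, down, down, down, down, left, up, left, down, down, right, right, right, up, up, right, down, right, right, right, right, up, left, up, up, right, right, down, down, down, down, down, down
Counts: {'down': 16, 'right': 14, 'up': 7, 'left': 5}
Most common: down (16 times)

Solution:

┌─────────────────┬─┐
│A                │ │
│ ┌───────┬─────┐ │ │
│↓│↱ → → ↓│     │ │ │
│ ╵ ┌───╴ │ ╶─┐ ╵ ╵ │
│↳ ↑│↓ ← ↲│   │     │
│ ┌─┤ ┌─┬─┴─╴ ├─────┤
│ │ │↓│ │     │↱ → ↓│
│ ╵ │ │ ╵ ╶─┬─┤ ┌─┐ │
│   │↓│     │ │↑│ │↓│
├───┤ ├───┐ ╵ │ ╵ │ │
│↓ ↰│↓│↱ ↓│   │↑ ↰│↓│
│ ╷ ╵ │ ╷ └───┴─╴ │ │
│↓│↑ ↲│↑│↳ → → → ↑│↓│
│ └───┘ ├─────┐ ┌─┘ │
│↳ → → ↑│     │ │  ↓│
│ ┌─┬───┘ ┌─╴ ├─┘ ╷ │
│ │ │     │   │   │↓│
│ ╵ └─────┤ ╶─┘ ┌─┘ │
│         │     │  B│
└─────────┴─────┴───┘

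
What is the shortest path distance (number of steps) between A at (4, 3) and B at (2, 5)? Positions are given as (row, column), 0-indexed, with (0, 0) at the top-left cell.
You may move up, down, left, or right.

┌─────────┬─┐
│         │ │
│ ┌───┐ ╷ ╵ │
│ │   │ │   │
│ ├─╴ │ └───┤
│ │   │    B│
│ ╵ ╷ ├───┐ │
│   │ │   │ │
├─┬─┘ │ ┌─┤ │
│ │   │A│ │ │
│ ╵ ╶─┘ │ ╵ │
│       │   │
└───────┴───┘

Finding path from (4, 3) to (2, 5):
Path: (4,3) → (5,3) → (5,2) → (5,1) → (4,1) → (4,2) → (3,2) → (2,2) → (2,1) → (3,1) → (3,0) → (2,0) → (1,0) → (0,0) → (0,1) → (0,2) → (0,3) → (1,3) → (2,3) → (2,4) → (2,5)
Distance: 20 steps

Solution:

┌─────────┬─┐
│↱ → → ↓  │ │
│ ┌───┐ ╷ ╵ │
│↑│   │↓│   │
│ ├─╴ │ └───┤
│↑│↓ ↰│↳ → B│
│ ╵ ╷ ├───┐ │
│↑ ↲│↑│   │ │
├─┬─┘ │ ┌─┤ │
│ │↱ ↑│A│ │ │
│ ╵ ╶─┘ │ ╵ │
│  ↑ ← ↲│   │
└───────┴───┘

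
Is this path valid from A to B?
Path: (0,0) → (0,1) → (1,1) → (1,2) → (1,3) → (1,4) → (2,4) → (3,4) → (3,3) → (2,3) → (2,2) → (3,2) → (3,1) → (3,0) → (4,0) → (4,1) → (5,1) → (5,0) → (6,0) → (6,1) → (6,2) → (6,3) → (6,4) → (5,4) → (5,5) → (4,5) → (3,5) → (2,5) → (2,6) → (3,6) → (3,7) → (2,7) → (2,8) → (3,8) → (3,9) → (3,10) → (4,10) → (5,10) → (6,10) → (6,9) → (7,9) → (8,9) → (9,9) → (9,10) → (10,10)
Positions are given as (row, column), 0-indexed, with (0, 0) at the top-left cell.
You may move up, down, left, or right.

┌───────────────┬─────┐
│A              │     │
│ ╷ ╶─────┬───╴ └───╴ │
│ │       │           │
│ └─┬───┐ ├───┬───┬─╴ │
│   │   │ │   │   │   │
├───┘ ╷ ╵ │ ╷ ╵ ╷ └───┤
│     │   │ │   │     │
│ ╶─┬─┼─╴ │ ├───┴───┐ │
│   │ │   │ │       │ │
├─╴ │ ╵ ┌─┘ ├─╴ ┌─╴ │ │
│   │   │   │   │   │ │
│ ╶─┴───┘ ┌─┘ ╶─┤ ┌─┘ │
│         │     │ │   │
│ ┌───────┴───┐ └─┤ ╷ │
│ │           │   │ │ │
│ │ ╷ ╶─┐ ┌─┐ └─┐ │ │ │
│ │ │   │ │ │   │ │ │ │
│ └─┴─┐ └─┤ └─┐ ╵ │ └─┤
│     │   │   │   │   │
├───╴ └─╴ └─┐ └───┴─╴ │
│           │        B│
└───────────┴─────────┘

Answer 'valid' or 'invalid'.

Checking path validity:
Result: All consecutive moves are passable.

valid

Correct solution:

┌───────────────┬─────┐
│A ↓            │     │
│ ╷ ╶─────┬───╴ └───╴ │
│ │↳ → → ↓│           │
│ └─┬───┐ ├───┬───┬─╴ │
│   │↓ ↰│↓│↱ ↓│↱ ↓│   │
├───┘ ╷ ╵ │ ╷ ╵ ╷ └───┤
│↓ ← ↲│↑ ↲│↑│↳ ↑│↳ → ↓│
│ ╶─┬─┼─╴ │ ├───┴───┐ │
│↳ ↓│ │   │↑│       │↓│
├─╴ │ ╵ ┌─┘ ├─╴ ┌─╴ │ │
│↓ ↲│   │↱ ↑│   │   │↓│
│ ╶─┴───┘ ┌─┘ ╶─┤ ┌─┘ │
│↳ → → → ↑│     │ │↓ ↲│
│ ┌───────┴───┐ └─┤ ╷ │
│ │           │   │↓│ │
│ │ ╷ ╶─┐ ┌─┐ └─┐ │ │ │
│ │ │   │ │ │   │ │↓│ │
│ └─┴─┐ └─┤ └─┐ ╵ │ └─┤
│     │   │   │   │↳ ↓│
├───╴ └─╴ └─┐ └───┴─╴ │
│           │        B│
└───────────┴─────────┘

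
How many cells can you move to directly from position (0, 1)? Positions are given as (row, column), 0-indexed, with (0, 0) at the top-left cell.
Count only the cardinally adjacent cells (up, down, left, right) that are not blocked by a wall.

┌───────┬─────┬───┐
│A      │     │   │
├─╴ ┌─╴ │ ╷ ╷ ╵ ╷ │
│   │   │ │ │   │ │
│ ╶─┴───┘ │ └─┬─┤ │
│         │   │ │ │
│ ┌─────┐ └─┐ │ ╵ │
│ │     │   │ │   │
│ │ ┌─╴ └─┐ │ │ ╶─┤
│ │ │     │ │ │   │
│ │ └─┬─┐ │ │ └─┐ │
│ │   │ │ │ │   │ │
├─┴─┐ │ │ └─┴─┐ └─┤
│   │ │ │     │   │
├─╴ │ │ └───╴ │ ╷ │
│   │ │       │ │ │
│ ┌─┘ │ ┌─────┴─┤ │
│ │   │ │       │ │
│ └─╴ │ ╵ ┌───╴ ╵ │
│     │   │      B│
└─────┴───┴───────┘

Checking passable neighbors of (0, 1):
Neighbors: (1, 1), (0, 0), (0, 2)
Count: 3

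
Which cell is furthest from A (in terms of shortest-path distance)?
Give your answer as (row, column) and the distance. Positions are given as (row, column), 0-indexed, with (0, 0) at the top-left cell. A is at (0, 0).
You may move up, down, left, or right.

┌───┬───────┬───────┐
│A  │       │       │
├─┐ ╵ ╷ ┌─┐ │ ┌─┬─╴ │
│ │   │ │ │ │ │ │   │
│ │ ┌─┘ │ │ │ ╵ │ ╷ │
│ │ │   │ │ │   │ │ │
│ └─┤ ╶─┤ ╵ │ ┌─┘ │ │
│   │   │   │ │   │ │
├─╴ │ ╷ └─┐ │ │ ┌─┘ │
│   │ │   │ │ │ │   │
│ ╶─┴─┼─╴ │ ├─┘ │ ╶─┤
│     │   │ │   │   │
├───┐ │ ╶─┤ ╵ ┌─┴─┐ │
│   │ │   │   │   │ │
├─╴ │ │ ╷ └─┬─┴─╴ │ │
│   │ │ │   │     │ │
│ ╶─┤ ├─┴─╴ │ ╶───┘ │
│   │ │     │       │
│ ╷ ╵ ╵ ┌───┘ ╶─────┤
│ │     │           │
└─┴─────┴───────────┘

Computing BFS distances from A to all cells:
Furthest cell: (6, 7)
Distance: 39 steps

Path from A to the furthest cell:

┌───┬───────┬───────┐
│A ↓│↱ → → ↓│       │
├─┐ ╵ ╷ ┌─┐ │ ┌─┬─╴ │
│ │↳ ↑│ │ │↓│ │ │↱ ↓│
│ │ ┌─┘ │ │ │ ╵ │ ╷ │
│ │ │   │ │↓│   │↑│↓│
│ └─┤ ╶─┤ ╵ │ ┌─┘ │ │
│   │   │  ↓│ │↱ ↑│↓│
├─╴ │ ╷ └─┐ │ │ ┌─┘ │
│   │ │   │↓│ │↑│↓ ↲│
│ ╶─┴─┼─╴ │ ├─┘ │ ╶─┤
│     │   │↓│↱ ↑│↳ ↓│
├───┐ │ ╶─┤ ╵ ┌─┴─┐ │
│   │ │   │↳ ↑│B ↰│↓│
├─╴ │ │ ╷ └─┬─┴─╴ │ │
│   │ │ │   │↱ → ↑│↓│
│ ╶─┤ ├─┴─╴ │ ╶───┘ │
│   │ │     │↑ ← ← ↲│
│ ╷ ╵ ╵ ┌───┘ ╶─────┤
│ │     │           │
└─┴─────┴───────────┘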